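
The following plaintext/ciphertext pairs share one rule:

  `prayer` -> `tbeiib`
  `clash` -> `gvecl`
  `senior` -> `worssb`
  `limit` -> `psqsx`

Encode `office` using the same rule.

Shifts by position in prayer: pos 0: p→t (+4), pos 1: r→b (+10), pos 2: a→e (+4), pos 3: y→i (+10) — repeating every 2. A repeating key of period 2 is used — shifts +4, +10 over and over.
For office: o+4=s, f+10=p, f+4=j, i+10=s, c+4=g, e+10=o.

spjsgo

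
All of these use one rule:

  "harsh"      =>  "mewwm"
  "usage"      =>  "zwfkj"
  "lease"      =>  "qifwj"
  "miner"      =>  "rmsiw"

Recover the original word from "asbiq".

Shifts by position in harsh: pos 0: h→m (+5), pos 1: a→e (+4), pos 2: r→w (+5), pos 3: s→w (+4) — repeating every 2. A repeating key of period 2 is used — shifts +5, +4 over and over.
Undoing it on asbiq: a−5=v, s−4=o, b−5=w, i−4=e, q−5=l.

vowel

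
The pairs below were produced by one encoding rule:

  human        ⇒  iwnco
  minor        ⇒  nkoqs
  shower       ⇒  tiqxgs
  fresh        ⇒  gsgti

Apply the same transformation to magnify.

The shift depends on letter class: consonant h→i is +1, but vowel u→w is +2. Vowels shift forward by 2 and consonants shift forward by 1.
Applying it to magnify: m(cons)+1=n, a(vowel)+2=c, g(cons)+1=h, n(cons)+1=o, i(vowel)+2=k, f(cons)+1=g, y(cons)+1=z.

nchokgz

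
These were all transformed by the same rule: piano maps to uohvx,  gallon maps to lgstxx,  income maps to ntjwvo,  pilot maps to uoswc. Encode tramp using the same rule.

yxhuy

In piano: p→u is +5, i→o is +6, a→h is +7, n→v is +8 — the shift increases by 1 each position. Letter i (0-indexed) is shifted by i+5, so successive shifts are 5, 6, 7, ….
For tramp: t+5=y, r+6=x, a+7=h, m+8=u, p+9=y.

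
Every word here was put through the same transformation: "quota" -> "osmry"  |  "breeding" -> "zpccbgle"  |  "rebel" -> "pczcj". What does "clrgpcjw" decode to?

Compare letters: q→o is +24, u→s is +24, o→m is +24 — a constant shift. Every letter moves 24 places later in the alphabet, wrapping around z→a.
Reversing it on clrgpcjw: c−24=e, l−24=n, r−24=t, g−24=i, p−24=r, c−24=e, j−24=l, w−24=y.

entirely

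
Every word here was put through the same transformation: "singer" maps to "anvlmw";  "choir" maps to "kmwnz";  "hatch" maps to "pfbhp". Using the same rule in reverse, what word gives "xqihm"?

A repeating key of period 2 is used — shifts +8, +5 over and over.
Decoding xqihm: x−8=p, q−5=l, i−8=a, h−5=c, m−8=e.

place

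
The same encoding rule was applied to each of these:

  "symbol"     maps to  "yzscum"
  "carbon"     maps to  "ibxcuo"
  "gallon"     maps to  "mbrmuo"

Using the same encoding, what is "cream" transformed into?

Shifts by position in symbol: pos 0: s→y (+6), pos 1: y→z (+1), pos 2: m→s (+6), pos 3: b→c (+1) — repeating every 2. The shifts repeat in a cycle of length 2: positions 0,1,… shift by +6, +1, then the pattern repeats.
For cream: c+6=i, r+1=s, e+6=k, a+1=b, m+6=s.

iskbs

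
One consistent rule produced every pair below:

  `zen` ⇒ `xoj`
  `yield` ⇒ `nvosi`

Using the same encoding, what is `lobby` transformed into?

The word is reversed, then every letter is shifted forward by 10.
For lobby: reverse → ybbol; then shift: y+10=i, b+10=l, b+10=l, o+10=y, l+10=v.

illyv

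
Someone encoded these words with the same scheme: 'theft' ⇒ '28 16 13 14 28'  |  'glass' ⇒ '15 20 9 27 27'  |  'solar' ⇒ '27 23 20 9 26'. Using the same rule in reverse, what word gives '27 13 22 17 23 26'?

t is letter #20 and maps to 28: an offset of 8. The number is (letter's place in the alphabet, a=1) + 8.
Reversing it on 27 13 22 17 23 26: 27→(27−8)÷1=19=s, 13→(13−8)÷1=5=e, 22→(22−8)÷1=14=n, 17→(17−8)÷1=9=i, 23→(23−8)÷1=15=o, 26→(26−8)÷1=18=r.

senior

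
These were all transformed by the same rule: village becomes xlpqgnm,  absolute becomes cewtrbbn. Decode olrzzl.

minute

The shift increases by 1 at each position, starting from +2: 2, 3, 4, ….
Reversing it on olrzzl: o−2=m, l−3=i, r−4=n, z−5=u, z−6=t, l−7=e.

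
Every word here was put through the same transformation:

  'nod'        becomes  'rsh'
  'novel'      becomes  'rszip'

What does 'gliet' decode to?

cheap

Compare letters: n→r is +4, o→s is +4, d→h is +4 — a constant shift. Every letter moves 4 places later in the alphabet, wrapping around z→a.
Undoing it on gliet: g−4=c, l−4=h, i−4=e, e−4=a, t−4=p.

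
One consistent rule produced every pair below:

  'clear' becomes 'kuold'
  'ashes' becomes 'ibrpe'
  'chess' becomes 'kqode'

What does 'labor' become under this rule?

tjlzd

In clear: c→k is +8, l→u is +9, e→o is +10, a→l is +11 — the shift increases by 1 each position. The shift increases by 1 at each position, starting from +8: 8, 9, 10, ….
For labor: l+8=t, a+9=j, b+10=l, o+11=z, r+12=d.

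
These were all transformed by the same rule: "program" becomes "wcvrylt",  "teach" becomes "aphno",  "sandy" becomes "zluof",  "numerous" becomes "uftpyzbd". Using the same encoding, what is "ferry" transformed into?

mpycf

The shifts repeat in a cycle of length 2: positions 0,1,… shift by +7, +11, then the pattern repeats.
On ferry: f+7=m, e+11=p, r+7=y, r+11=c, y+7=f.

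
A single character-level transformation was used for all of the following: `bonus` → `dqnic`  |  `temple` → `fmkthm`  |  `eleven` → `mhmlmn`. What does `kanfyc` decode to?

b(1)→d(3) and o(14)→q(16) fit y≡3x+0 (mod 26); the inverse of 3 mod 26 is 9. This is an affine cipher: with a=0,…,z=25, each position x becomes (3x+0) mod 26.
Reversing it on kanfyc: k(10)→9·(10−0)≡12=m; a(0)→9·(0−0)≡0=a; n(13)→9·(13−0)≡13=n; f(5)→9·(5−0)≡19=t; y(24)→9·(24−0)≡8=i; c(2)→9·(2−0)≡18=s (all mod 26).

mantis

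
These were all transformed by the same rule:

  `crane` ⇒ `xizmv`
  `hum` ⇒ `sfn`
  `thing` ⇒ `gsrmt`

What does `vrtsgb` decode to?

eighty

Each pair mirrors across the alphabet (c↔x, r↔i, a↔z): positions sum to 25. Letters are reflected about the middle of the alphabet (position → 25−position): Atbash.
Decoding vrtsgb: v↔e, r↔i, t↔g, s↔h, g↔t, b↔y.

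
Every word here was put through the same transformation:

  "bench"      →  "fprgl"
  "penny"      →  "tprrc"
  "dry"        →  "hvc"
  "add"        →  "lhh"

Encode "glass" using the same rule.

kplww

The shift depends on letter class: consonant b→f is +4, but vowel e→p is +11. Vowels shift forward by 11 and consonants shift forward by 4.
Applying it to glass: g(cons)+4=k, l(cons)+4=p, a(vowel)+11=l, s(cons)+4=w, s(cons)+4=w.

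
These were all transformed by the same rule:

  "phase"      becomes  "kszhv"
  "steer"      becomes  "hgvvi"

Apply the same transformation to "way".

dzb

Each pair mirrors across the alphabet (p↔k, h↔s, a↔z): positions sum to 25. This is the alphabet-reversal cipher (Atbash): a becomes z, b becomes y, etc.
On way: w↔d, a↔z, y↔b.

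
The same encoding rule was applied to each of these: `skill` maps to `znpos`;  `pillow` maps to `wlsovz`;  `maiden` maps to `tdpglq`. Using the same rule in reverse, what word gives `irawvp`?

bottom

Shifts by position in skill: pos 0: s→z (+7), pos 1: k→n (+3), pos 2: i→p (+7), pos 3: l→o (+3) — repeating every 2. A repeating key of period 2 is used — shifts +7, +3 over and over.
Decoding irawvp: i−7=b, r−3=o, a−7=t, w−3=t, v−7=o, p−3=m.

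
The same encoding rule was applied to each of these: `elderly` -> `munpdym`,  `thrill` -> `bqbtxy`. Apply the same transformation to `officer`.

In elderly: e→m is +8, l→u is +9, d→n is +10, e→p is +11 — the shift increases by 1 each position. Letter i (0-indexed) is shifted by i+8, so successive shifts are 8, 9, 10, ….
On officer: o+8=w, f+9=o, f+10=p, i+11=t, c+12=o, e+13=r, r+14=f.

woptorf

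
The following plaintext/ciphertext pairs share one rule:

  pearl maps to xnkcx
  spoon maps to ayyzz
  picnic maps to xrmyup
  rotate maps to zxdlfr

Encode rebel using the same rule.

znlpx

In pearl: p→x is +8, e→n is +9, a→k is +10, r→c is +11 — the shift increases by 1 each position. Letter i (0-indexed) is shifted by i+8, so successive shifts are 8, 9, 10, ….
For rebel: r+8=z, e+9=n, b+10=l, e+11=p, l+12=x.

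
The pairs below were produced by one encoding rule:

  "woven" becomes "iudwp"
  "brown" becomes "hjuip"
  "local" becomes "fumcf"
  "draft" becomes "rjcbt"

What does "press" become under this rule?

w(22)→i(8) and o(14)→u(20) fit y≡5x+2 (mod 26); the inverse of 5 mod 26 is 21. Treating letters as 0–25, the rule is x ↦ 5x + 2 (mod 26).
Applying it to press: p(15)→5·15+2≡25=z; r(17)→5·17+2≡9=j; e(4)→5·4+2≡22=w; s(18)→5·18+2≡14=o; s(18)→5·18+2≡14=o (all mod 26).

zjwoo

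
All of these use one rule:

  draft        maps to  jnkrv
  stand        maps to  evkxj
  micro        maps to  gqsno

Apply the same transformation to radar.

nkjkn

d(3)→j(9) and r(17)→n(13) fit y≡17x+10 (mod 26); the inverse of 17 mod 26 is 23. Each letter's alphabet position (a=0..z=25) is mapped through 17·x+10 mod 26 — an affine cipher.
On radar: r(17)→17·17+10≡13=n; a(0)→17·0+10≡10=k; d(3)→17·3+10≡9=j; a(0)→17·0+10≡10=k; r(17)→17·17+10≡13=n (all mod 26).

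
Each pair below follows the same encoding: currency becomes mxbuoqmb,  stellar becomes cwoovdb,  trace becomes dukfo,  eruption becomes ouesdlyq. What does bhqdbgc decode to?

A repeating key of period 2 is used — shifts +10, +3 over and over.
Decoding bhqdbgc: b−10=r, h−3=e, q−10=g, d−3=a, b−10=r, g−3=d, c−10=s.

regards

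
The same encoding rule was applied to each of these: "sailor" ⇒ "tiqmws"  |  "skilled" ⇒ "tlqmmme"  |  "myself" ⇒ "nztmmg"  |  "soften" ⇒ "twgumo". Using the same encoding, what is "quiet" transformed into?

The rule splits by letter class: vowels +8, consonants +1.
For quiet: q(cons)+1=r, u(vowel)+8=c, i(vowel)+8=q, e(vowel)+8=m, t(cons)+1=u.

rcqmu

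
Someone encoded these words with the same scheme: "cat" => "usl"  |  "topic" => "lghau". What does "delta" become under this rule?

Compare letters: c→u is +18, a→s is +18, t→l is +18 — a constant shift. This is a Caesar cipher with shift 18.
On delta: d+18=v, e+18=w, l+18=d, t+18=l, a+18=s.

vwdls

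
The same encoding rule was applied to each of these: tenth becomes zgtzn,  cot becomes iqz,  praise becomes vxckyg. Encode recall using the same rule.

Two shifts are in play — +2 for a/e/i/o/u, +6 for every other letter.
Applying it to recall: r(cons)+6=x, e(vowel)+2=g, c(cons)+6=i, a(vowel)+2=c, l(cons)+6=r, l(cons)+6=r.

xgicrr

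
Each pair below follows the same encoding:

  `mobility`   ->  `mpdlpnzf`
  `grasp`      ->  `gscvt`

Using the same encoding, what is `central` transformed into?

In mobility: m→m is +0, o→p is +1, b→d is +2, i→l is +3 — the shift increases by 1 each position. Letter i (0-indexed) is shifted by i+0, so successive shifts are 0, 1, 2, ….
Applying it to central: c+0=c, e+1=f, n+2=p, t+3=w, r+4=v, a+5=f, l+6=r.

cfpwvfr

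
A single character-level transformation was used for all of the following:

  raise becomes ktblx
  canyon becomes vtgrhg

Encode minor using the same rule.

fbghk

Compare letters: r→k is +19, a→t is +19, i→b is +19 — a constant shift. It's a constant shift of +19 (ROT19).
On minor: m+19=f, i+19=b, n+19=g, o+19=h, r+19=k.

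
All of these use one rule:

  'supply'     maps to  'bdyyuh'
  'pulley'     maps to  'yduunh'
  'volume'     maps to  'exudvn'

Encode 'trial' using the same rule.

Compare letters: s→b is +9, u→d is +9, p→y is +9 — a constant shift. It's a constant shift of +9 (ROT9).
On trial: t+9=c, r+9=a, i+9=r, a+9=j, l+9=u.

carju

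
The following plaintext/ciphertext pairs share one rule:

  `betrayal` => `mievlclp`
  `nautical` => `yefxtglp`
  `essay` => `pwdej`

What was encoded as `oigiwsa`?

develop

Shifts by position in betrayal: pos 0: b→m (+11), pos 1: e→i (+4), pos 2: t→e (+11), pos 3: r→v (+4) — repeating every 2. A repeating key of period 2 is used — shifts +11, +4 over and over.
Reversing it on oigiwsa: o−11=d, i−4=e, g−11=v, i−4=e, w−11=l, s−4=o, a−11=p.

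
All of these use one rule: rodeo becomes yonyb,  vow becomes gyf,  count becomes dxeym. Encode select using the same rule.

The output letters match the input read backwards, each shifted +10: rodeo reversed is oedor. Two steps: reverse the string, then apply a Caesar shift of +10.
On select: reverse → tceles; then shift: t+10=d, c+10=m, e+10=o, l+10=v, e+10=o, s+10=c.

dmovoc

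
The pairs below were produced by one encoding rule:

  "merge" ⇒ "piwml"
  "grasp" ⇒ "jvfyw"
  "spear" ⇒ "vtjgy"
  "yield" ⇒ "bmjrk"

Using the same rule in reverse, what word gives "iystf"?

funny

In merge: m→p is +3, e→i is +4, r→w is +5, g→m is +6 — the shift increases by 1 each position. Letter i (0-indexed) is shifted by i+3, so successive shifts are 3, 4, 5, ….
Reversing it on iystf: i−3=f, y−4=u, s−5=n, t−6=n, f−7=y.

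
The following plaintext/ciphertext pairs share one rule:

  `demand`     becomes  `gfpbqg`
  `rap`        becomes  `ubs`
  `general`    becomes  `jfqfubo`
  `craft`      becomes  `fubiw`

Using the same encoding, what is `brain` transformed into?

eubjq

The rule splits by letter class: vowels +1, consonants +3.
On brain: b(cons)+3=e, r(cons)+3=u, a(vowel)+1=b, i(vowel)+1=j, n(cons)+3=q.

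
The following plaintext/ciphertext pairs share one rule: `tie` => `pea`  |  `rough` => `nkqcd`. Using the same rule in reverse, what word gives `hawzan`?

leader

Compare letters: t→p is +22, i→e is +22, e→a is +22 — a constant shift. Every letter moves 22 places later in the alphabet, wrapping around z→a.
Decoding hawzan: h−22=l, a−22=e, w−22=a, z−22=d, a−22=e, n−22=r.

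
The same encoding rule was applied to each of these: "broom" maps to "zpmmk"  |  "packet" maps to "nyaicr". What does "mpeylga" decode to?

organic

Compare letters: b→z is +24, r→p is +24, o→m is +24 — a constant shift. Each letter is shifted forward by 24 in the alphabet (a Caesar shift of +24).
Undoing it on mpeylga: m−24=o, p−24=r, e−24=g, y−24=a, l−24=n, g−24=i, a−24=c.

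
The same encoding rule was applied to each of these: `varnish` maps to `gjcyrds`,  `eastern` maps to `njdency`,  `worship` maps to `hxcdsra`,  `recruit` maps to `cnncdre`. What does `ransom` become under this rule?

cjydxx

The shift depends on letter class: consonant v→g is +11, but vowel a→j is +9. The rule splits by letter class: vowels +9, consonants +11.
For ransom: r(cons)+11=c, a(vowel)+9=j, n(cons)+11=y, s(cons)+11=d, o(vowel)+9=x, m(cons)+11=x.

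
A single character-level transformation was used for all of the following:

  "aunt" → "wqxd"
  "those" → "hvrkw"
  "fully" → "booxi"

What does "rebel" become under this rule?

The output letters match the input read backwards, each shifted +3: aunt reversed is tnua. The word is reversed, then every letter is shifted forward by 3.
On rebel: reverse → leber; then shift: l+3=o, e+3=h, b+3=e, e+3=h, r+3=u.

ohehu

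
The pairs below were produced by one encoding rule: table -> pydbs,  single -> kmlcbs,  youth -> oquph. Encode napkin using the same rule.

t(19)→p(15) and a(0)→y(24) fit y≡5x+24 (mod 26); the inverse of 5 mod 26 is 21. Treating letters as 0–25, the rule is x ↦ 5x + 24 (mod 26).
On napkin: n(13)→5·13+24≡11=l; a(0)→5·0+24≡24=y; p(15)→5·15+24≡21=v; k(10)→5·10+24≡22=w; i(8)→5·8+24≡12=m; n(13)→5·13+24≡11=l (all mod 26).

lyvwml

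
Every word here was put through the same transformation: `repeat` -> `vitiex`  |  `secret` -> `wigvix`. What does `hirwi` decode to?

dense

This is a Caesar cipher with shift 4.
Reversing it on hirwi: h−4=d, i−4=e, r−4=n, w−4=s, i−4=e.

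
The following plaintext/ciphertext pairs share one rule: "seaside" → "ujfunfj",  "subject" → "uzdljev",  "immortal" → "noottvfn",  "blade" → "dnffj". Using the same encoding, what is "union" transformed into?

The shift depends on letter class: consonant s→u is +2, but vowel e→j is +5. Vowels shift forward by 5 and consonants shift forward by 2.
Applying it to union: u(vowel)+5=z, n(cons)+2=p, i(vowel)+5=n, o(vowel)+5=t, n(cons)+2=p.

zpntp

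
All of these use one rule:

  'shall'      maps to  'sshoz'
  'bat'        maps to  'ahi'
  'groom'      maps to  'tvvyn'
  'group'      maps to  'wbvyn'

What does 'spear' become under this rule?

yhlwz

The output letters match the input read backwards, each shifted +7: shall reversed is llahs. Two steps: reverse the string, then apply a Caesar shift of +7.
For spear: reverse → raeps; then shift: r+7=y, a+7=h, e+7=l, p+7=w, s+7=z.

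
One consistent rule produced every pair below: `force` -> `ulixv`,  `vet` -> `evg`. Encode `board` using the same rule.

Each pair mirrors across the alphabet (f↔u, o↔l, r↔i): positions sum to 25. Letters are reflected about the middle of the alphabet (position → 25−position): Atbash.
Applying it to board: b↔y, o↔l, a↔z, r↔i, d↔w.

ylziw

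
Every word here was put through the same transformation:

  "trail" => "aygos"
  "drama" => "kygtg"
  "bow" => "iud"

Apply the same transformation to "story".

zauyf

The rule splits by letter class: vowels +6, consonants +7.
On story: s(cons)+7=z, t(cons)+7=a, o(vowel)+6=u, r(cons)+7=y, y(cons)+7=f.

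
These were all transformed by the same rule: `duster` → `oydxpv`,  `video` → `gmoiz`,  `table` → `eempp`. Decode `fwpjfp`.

Shifts by position in duster: pos 0: d→o (+11), pos 1: u→y (+4), pos 2: s→d (+11), pos 3: t→x (+4) — repeating every 2. The shifts repeat in a cycle of length 2: positions 0,1,… shift by +11, +4, then the pattern repeats.
Undoing it on fwpjfp: f−11=u, w−4=s, p−11=e, j−4=f, f−11=u, p−4=l.

useful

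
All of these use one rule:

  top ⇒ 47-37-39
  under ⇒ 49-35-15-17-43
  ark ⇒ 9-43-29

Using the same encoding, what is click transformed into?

13-31-25-13-29

t(#20)→47 and o(#15)→37: differences scale by 2, so n = 2·pos + 7. The formula is n = 2×(alphabet index, a=1) + 7.
On click: c=3→13, l=12→31, i=9→25, c=3→13, k=11→29.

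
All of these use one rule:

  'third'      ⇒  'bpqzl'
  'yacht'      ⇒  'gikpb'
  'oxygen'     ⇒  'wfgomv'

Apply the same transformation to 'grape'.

Compare letters: t→b is +8, h→p is +8, i→q is +8 — a constant shift. Every letter moves 8 places later in the alphabet, wrapping around z→a.
On grape: g+8=o, r+8=z, a+8=i, p+8=x, e+8=m.

ozixm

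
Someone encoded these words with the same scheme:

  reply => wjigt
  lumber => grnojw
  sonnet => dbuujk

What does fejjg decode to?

wheel

r(17)→w(22) and e(4)→j(9) fit y≡7x+7 (mod 26); the inverse of 7 mod 26 is 15. This is an affine cipher: with a=0,…,z=25, each position x becomes (7x+7) mod 26.
Decoding fejjg: f(5)→15·(5−7)≡22=w; e(4)→15·(4−7)≡7=h; j(9)→15·(9−7)≡4=e; j(9)→15·(9−7)≡4=e; g(6)→15·(6−7)≡11=l (all mod 26).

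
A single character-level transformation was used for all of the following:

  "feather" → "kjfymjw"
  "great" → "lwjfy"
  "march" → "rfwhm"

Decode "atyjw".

Compare letters: f→k is +5, e→j is +5, a→f is +5 — a constant shift. Each letter is shifted forward by 5 in the alphabet (a Caesar shift of +5).
Reversing it on atyjw: a−5=v, t−5=o, y−5=t, j−5=e, w−5=r.

voter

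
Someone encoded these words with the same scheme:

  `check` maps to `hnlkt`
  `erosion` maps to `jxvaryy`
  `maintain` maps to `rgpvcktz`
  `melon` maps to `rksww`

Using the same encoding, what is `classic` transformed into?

hrhabsn

In check: c→h is +5, h→n is +6, e→l is +7, c→k is +8 — the shift increases by 1 each position. Each letter shifts forward by (position + 5), i.e. 5, 6, 7, … — the shift grows by one for each successive letter.
Applying it to classic: c+5=h, l+6=r, a+7=h, s+8=a, s+9=b, i+10=s, c+11=n.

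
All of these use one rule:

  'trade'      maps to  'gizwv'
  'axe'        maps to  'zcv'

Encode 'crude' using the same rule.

Each pair mirrors across the alphabet (t↔g, r↔i, a↔z): positions sum to 25. This is the alphabet-reversal cipher (Atbash): a becomes z, b becomes y, etc.
Applying it to crude: c↔x, r↔i, u↔f, d↔w, e↔v.

xifwv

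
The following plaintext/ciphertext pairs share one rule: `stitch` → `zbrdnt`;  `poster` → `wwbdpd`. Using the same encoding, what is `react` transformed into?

Each letter shifts forward by (position + 7), i.e. 7, 8, 9, … — the shift grows by one for each successive letter.
On react: r+7=y, e+8=m, a+9=j, c+10=m, t+11=e.

ymjme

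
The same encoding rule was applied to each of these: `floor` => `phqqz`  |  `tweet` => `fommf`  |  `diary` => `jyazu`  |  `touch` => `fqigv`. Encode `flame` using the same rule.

phakm

f(5)→p(15) and l(11)→h(7) fit y≡3x+0 (mod 26); the inverse of 3 mod 26 is 9. This is an affine cipher: with a=0,…,z=25, each position x becomes (3x+0) mod 26.
Applying it to flame: f(5)→3·5+0≡15=p; l(11)→3·11+0≡7=h; a(0)→3·0+0≡0=a; m(12)→3·12+0≡10=k; e(4)→3·4+0≡12=m (all mod 26).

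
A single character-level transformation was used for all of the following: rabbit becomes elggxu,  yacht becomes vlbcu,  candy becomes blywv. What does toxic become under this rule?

utaxb

Treating letters as 0–25, the rule is x ↦ 21x + 11 (mod 26).
Applying it to toxic: t(19)→21·19+11≡20=u; o(14)→21·14+11≡19=t; x(23)→21·23+11≡0=a; i(8)→21·8+11≡23=x; c(2)→21·2+11≡1=b (all mod 26).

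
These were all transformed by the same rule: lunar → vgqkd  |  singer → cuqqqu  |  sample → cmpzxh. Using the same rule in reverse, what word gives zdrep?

A repeating key of period 3 is used — shifts +10, +12, +3 over and over.
Decoding zdrep: z−10=p, d−12=r, r−3=o, e−10=u, p−12=d.

proud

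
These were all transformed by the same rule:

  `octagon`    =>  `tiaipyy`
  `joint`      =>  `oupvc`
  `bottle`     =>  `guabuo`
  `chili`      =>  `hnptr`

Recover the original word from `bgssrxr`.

walking

In octagon: o→t is +5, c→i is +6, t→a is +7, a→i is +8 — the shift increases by 1 each position. Each letter shifts forward by (position + 5), i.e. 5, 6, 7, … — the shift grows by one for each successive letter.
Decoding bgssrxr: b−5=w, g−6=a, s−7=l, s−8=k, r−9=i, x−10=n, r−11=g.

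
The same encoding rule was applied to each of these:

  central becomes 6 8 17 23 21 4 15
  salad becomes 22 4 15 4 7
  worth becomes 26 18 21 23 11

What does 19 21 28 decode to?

pry

c is letter #3 and maps to 6: an offset of 3. The number is (letter's place in the alphabet, a=1) + 3.
Reversing it on 19 21 28: 19→(19−3)÷1=16=p, 21→(21−3)÷1=18=r, 28→(28−3)÷1=25=y.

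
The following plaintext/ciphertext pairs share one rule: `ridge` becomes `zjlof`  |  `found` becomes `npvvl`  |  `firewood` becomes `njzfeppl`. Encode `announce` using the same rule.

The shift depends on letter class: consonant r→z is +8, but vowel i→j is +1. Two shifts are in play — +1 for a/e/i/o/u, +8 for every other letter.
On announce: a(vowel)+1=b, n(cons)+8=v, n(cons)+8=v, o(vowel)+1=p, u(vowel)+1=v, n(cons)+8=v, c(cons)+8=k, e(vowel)+1=f.

bvvpvvkf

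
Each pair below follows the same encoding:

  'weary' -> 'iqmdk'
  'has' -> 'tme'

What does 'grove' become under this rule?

sdahq

Compare letters: w→i is +12, e→q is +12, a→m is +12 — a constant shift. This is a Caesar cipher with shift 12.
For grove: g+12=s, r+12=d, o+12=a, v+12=h, e+12=q.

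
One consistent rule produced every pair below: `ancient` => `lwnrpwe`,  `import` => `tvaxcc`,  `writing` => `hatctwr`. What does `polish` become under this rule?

Shifts by position in ancient: pos 0: a→l (+11), pos 1: n→w (+9), pos 2: c→n (+11), pos 3: i→r (+9) — repeating every 2. The shifts repeat in a cycle of length 2: positions 0,1,… shift by +11, +9, then the pattern repeats.
On polish: p+11=a, o+9=x, l+11=w, i+9=r, s+11=d, h+9=q.

axwrdq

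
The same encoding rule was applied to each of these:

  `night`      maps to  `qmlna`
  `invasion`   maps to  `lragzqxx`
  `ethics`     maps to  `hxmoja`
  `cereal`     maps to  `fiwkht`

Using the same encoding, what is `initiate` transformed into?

In night: n→q is +3, i→m is +4, g→l is +5, h→n is +6 — the shift increases by 1 each position. The shift increases by 1 at each position, starting from +3: 3, 4, 5, ….
Applying it to initiate: i+3=l, n+4=r, i+5=n, t+6=z, i+7=p, a+8=i, t+9=c, e+10=o.

lrnzpico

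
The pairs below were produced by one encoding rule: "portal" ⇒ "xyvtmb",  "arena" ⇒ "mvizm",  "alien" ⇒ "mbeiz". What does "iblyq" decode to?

Each letter's alphabet position (a=0..z=25) is mapped through 25·x+12 mod 26 — an affine cipher.
Undoing it on iblyq: i(8)→25·(8−12)≡4=e; b(1)→25·(1−12)≡11=l; l(11)→25·(11−12)≡1=b; y(24)→25·(24−12)≡14=o; q(16)→25·(16−12)≡22=w (all mod 26).

elbow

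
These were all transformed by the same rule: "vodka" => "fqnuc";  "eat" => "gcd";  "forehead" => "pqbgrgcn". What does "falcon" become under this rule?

pcvmqx

Two shifts are in play — +2 for a/e/i/o/u, +10 for every other letter.
On falcon: f(cons)+10=p, a(vowel)+2=c, l(cons)+10=v, c(cons)+10=m, o(vowel)+2=q, n(cons)+10=x.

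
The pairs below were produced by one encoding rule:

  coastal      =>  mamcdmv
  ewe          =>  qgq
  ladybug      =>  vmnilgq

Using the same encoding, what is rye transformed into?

biq

The shift depends on letter class: consonant c→m is +10, but vowel o→a is +12. The rule splits by letter class: vowels +12, consonants +10.
For rye: r(cons)+10=b, y(cons)+10=i, e(vowel)+12=q.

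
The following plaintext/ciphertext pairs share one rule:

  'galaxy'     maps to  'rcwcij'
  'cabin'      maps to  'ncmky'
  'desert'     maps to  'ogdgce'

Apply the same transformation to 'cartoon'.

The shift depends on letter class: consonant g→r is +11, but vowel a→c is +2. Vowels shift forward by 2 and consonants shift forward by 11.
On cartoon: c(cons)+11=n, a(vowel)+2=c, r(cons)+11=c, t(cons)+11=e, o(vowel)+2=q, o(vowel)+2=q, n(cons)+11=y.

ncceqqy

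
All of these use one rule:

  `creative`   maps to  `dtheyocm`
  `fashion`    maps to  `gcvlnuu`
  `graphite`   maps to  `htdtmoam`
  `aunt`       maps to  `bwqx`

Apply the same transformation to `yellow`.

zgoptc

In creative: c→d is +1, r→t is +2, e→h is +3, a→e is +4 — the shift increases by 1 each position. The shift increases by 1 at each position, starting from +1: 1, 2, 3, ….
For yellow: y+1=z, e+2=g, l+3=o, l+4=p, o+5=t, w+6=c.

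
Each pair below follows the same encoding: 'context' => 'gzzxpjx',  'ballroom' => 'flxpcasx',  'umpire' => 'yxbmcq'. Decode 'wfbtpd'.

Shifts by position in context: pos 0: c→g (+4), pos 1: o→z (+11), pos 2: n→z (+12), pos 3: t→x (+4), pos 4: e→p (+11), pos 5: x→j (+12) — repeating every 3. A repeating key of period 3 is used — shifts +4, +11, +12 over and over.
Undoing it on wfbtpd: w−4=s, f−11=u, b−12=p, t−4=p, p−11=e, d−12=r.

supper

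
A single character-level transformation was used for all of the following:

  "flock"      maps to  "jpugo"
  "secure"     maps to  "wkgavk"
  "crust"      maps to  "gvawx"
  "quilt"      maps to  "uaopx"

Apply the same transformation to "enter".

Vowels shift forward by 6 and consonants shift forward by 4.
On enter: e(vowel)+6=k, n(cons)+4=r, t(cons)+4=x, e(vowel)+6=k, r(cons)+4=v.

krxkv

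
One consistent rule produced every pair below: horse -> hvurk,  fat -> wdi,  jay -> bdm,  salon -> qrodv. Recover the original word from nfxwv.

The output letters match the input read backwards, each shifted +3: horse reversed is esroh. Read the word backwards and shift each letter +3.
Decoding nfxwv: shift back: n−3=k, f−3=c, x−3=u, w−3=t, v−3=s → kcuts; then reverse → stuck.

stuck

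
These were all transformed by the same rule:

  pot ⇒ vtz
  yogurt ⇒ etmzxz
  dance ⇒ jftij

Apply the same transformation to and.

The shift depends on letter class: consonant p→v is +6, but vowel o→t is +5. Vowels shift forward by 5 and consonants shift forward by 6.
On and: a(vowel)+5=f, n(cons)+6=t, d(cons)+6=j.

ftj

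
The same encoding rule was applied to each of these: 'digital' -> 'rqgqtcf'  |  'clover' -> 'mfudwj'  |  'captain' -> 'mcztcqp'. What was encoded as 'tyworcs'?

d(3)→r(17) and i(8)→q(16) fit y≡5x+2 (mod 26); the inverse of 5 mod 26 is 21. Treating letters as 0–25, the rule is x ↦ 5x + 2 (mod 26).
Reversing it on tyworcs: t(19)→21·(19−2)≡19=t; y(24)→21·(24−2)≡20=u; w(22)→21·(22−2)≡4=e; o(14)→21·(14−2)≡18=s; r(17)→21·(17−2)≡3=d; c(2)→21·(2−2)≡0=a; s(18)→21·(18−2)≡24=y (all mod 26).

tuesday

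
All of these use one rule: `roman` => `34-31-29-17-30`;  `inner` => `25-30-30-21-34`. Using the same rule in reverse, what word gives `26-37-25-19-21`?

juice

r is letter #18 and maps to 34: an offset of 16. The number is (letter's place in the alphabet, a=1) + 16.
Reversing it on 26-37-25-19-21: 26→(26−16)÷1=10=j, 37→(37−16)÷1=21=u, 25→(25−16)÷1=9=i, 19→(19−16)÷1=3=c, 21→(21−16)÷1=5=e.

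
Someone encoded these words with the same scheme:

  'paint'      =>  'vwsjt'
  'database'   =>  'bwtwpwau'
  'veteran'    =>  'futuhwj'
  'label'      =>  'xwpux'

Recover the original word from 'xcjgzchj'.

longhorn

p(15)→v(21) and a(0)→w(22) fit y≡19x+22 (mod 26); the inverse of 19 mod 26 is 11. This is an affine cipher: with a=0,…,z=25, each position x becomes (19x+22) mod 26.
Reversing it on xcjgzchj: x(23)→11·(23−22)≡11=l; c(2)→11·(2−22)≡14=o; j(9)→11·(9−22)≡13=n; g(6)→11·(6−22)≡6=g; z(25)→11·(25−22)≡7=h; c(2)→11·(2−22)≡14=o; h(7)→11·(7−22)≡17=r; j(9)→11·(9−22)≡13=n (all mod 26).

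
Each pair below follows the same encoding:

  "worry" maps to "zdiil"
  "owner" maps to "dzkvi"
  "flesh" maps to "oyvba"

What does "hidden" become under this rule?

This is an affine cipher: with a=0,…,z=25, each position x becomes (19x+23) mod 26.
For hidden: h(7)→19·7+23≡0=a; i(8)→19·8+23≡19=t; d(3)→19·3+23≡2=c; d(3)→19·3+23≡2=c; e(4)→19·4+23≡21=v; n(13)→19·13+23≡10=k (all mod 26).

atccvk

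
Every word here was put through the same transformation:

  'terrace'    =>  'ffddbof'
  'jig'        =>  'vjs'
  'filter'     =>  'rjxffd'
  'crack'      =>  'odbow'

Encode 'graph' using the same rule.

sdbbt

The shift depends on letter class: consonant t→f is +12, but vowel e→f is +1. The rule splits by letter class: vowels +1, consonants +12.
On graph: g(cons)+12=s, r(cons)+12=d, a(vowel)+1=b, p(cons)+12=b, h(cons)+12=t.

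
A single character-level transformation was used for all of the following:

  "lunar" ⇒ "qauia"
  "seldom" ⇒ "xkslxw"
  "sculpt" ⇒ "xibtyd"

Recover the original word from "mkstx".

In lunar: l→q is +5, u→a is +6, n→u is +7, a→i is +8 — the shift increases by 1 each position. The shift increases by 1 at each position, starting from +5: 5, 6, 7, ….
Reversing it on mkstx: m−5=h, k−6=e, s−7=l, t−8=l, x−9=o.

hello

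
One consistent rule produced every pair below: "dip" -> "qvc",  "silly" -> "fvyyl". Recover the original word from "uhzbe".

humor

Compare letters: d→q is +13, i→v is +13, p→c is +13 — a constant shift. This is a Caesar cipher with shift 13.
Decoding uhzbe: u−13=h, h−13=u, z−13=m, b−13=o, e−13=r.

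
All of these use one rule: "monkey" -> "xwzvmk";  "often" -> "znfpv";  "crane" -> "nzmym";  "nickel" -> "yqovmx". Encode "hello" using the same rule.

smxww

Shifts by position in monkey: pos 0: m→x (+11), pos 1: o→w (+8), pos 2: n→z (+12), pos 3: k→v (+11), pos 4: e→m (+8), pos 5: y→k (+12) — repeating every 3. The shifts repeat in a cycle of length 3: positions 0,1,… shift by +11, +8, +12, then the pattern repeats.
On hello: h+11=s, e+8=m, l+12=x, l+11=w, o+8=w.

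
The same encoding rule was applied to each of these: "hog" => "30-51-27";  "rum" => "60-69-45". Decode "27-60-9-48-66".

grant

h(#8)→30 and o(#15)→51: differences scale by 3, so n = 3·pos + 6. With a=1..z=26, the number is 3·pos + 6.
Undoing it on 27-60-9-48-66: 27→(27−6)÷3=7=g, 60→(60−6)÷3=18=r, 9→(9−6)÷3=1=a, 48→(48−6)÷3=14=n, 66→(66−6)÷3=20=t.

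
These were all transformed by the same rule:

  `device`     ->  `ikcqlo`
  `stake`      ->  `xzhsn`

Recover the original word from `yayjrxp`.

In device: d→i is +5, e→k is +6, v→c is +7, i→q is +8 — the shift increases by 1 each position. Each letter shifts forward by (position + 5), i.e. 5, 6, 7, … — the shift grows by one for each successive letter.
Undoing it on yayjrxp: y−5=t, a−6=u, y−7=r, j−8=b, r−9=i, x−10=n, p−11=e.

turbine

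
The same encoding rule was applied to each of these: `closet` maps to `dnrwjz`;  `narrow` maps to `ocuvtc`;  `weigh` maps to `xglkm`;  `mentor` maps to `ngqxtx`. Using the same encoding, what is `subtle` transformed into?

In closet: c→d is +1, l→n is +2, o→r is +3, s→w is +4 — the shift increases by 1 each position. Each letter shifts forward by (position + 1), i.e. 1, 2, 3, … — the shift grows by one for each successive letter.
Applying it to subtle: s+1=t, u+2=w, b+3=e, t+4=x, l+5=q, e+6=k.

twexqk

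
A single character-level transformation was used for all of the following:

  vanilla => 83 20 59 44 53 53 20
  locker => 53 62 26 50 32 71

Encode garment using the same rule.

v(#22)→83 and a(#1)→20: differences scale by 3, so n = 3·pos + 17. With a=1..z=26, the number is 3·pos + 17.
For garment: g=7→38, a=1→20, r=18→71, m=13→56, e=5→32, n=14→59, t=20→77.

38 20 71 56 32 59 77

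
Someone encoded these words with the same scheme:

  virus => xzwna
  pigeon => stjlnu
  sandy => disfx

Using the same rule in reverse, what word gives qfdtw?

royal

The output letters match the input read backwards, each shifted +5: virus reversed is suriv. Two steps: reverse the string, then apply a Caesar shift of +5.
Reversing it on qfdtw: shift back: q−5=l, f−5=a, d−5=y, t−5=o, w−5=r → layor; then reverse → royal.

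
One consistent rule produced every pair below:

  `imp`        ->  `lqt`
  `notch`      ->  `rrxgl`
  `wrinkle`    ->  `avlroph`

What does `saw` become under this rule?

wda

The shift depends on letter class: consonant m→q is +4, but vowel i→l is +3. Two shifts are in play — +3 for a/e/i/o/u, +4 for every other letter.
For saw: s(cons)+4=w, a(vowel)+3=d, w(cons)+4=a.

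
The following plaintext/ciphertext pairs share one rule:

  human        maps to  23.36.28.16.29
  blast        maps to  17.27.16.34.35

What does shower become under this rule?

Letters become their 1-based position plus 15 (so a→16, b→17, …).
Applying it to shower: s=19→34, h=8→23, o=15→30, w=23→38, e=5→20, r=18→33.

34.23.30.38.20.33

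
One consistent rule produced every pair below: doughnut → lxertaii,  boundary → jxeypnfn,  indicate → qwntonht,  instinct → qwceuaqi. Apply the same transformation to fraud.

Each letter shifts forward by (position + 8), i.e. 8, 9, 10, … — the shift grows by one for each successive letter.
On fraud: f+8=n, r+9=a, a+10=k, u+11=f, d+12=p.

nakfp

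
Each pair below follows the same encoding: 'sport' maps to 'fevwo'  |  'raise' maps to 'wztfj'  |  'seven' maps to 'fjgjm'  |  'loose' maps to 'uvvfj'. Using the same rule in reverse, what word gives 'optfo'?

s(18)→f(5) and p(15)→e(4) fit y≡9x+25 (mod 26); the inverse of 9 mod 26 is 3. This is an affine cipher: with a=0,…,z=25, each position x becomes (9x+25) mod 26.
Reversing it on optfo: o(14)→3·(14−25)≡19=t; p(15)→3·(15−25)≡22=w; t(19)→3·(19−25)≡8=i; f(5)→3·(5−25)≡18=s; o(14)→3·(14−25)≡19=t (all mod 26).

twist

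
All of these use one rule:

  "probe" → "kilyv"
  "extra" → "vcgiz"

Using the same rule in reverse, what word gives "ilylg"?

robot

Each pair mirrors across the alphabet (p↔k, r↔i, o↔l): positions sum to 25. Letters are reflected about the middle of the alphabet (position → 25−position): Atbash.
Decoding ilylg: i↔r, l↔o, y↔b, l↔o, g↔t.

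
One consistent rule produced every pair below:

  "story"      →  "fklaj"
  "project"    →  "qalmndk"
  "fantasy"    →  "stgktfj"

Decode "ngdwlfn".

enclose

Treating letters as 0–25, the rule is x ↦ 5x + 19 (mod 26).
Decoding ngdwlfn: n(13)→21·(13−19)≡4=e; g(6)→21·(6−19)≡13=n; d(3)→21·(3−19)≡2=c; w(22)→21·(22−19)≡11=l; l(11)→21·(11−19)≡14=o; f(5)→21·(5−19)≡18=s; n(13)→21·(13−19)≡4=e (all mod 26).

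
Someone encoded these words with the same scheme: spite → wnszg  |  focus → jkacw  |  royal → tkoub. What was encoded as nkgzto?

This is an affine cipher: with a=0,…,z=25, each position x becomes (3x+20) mod 26.
Reversing it on nkgzto: n(13)→9·(13−20)≡15=p; k(10)→9·(10−20)≡14=o; g(6)→9·(6−20)≡4=e; z(25)→9·(25−20)≡19=t; t(19)→9·(19−20)≡17=r; o(14)→9·(14−20)≡24=y (all mod 26).

poetry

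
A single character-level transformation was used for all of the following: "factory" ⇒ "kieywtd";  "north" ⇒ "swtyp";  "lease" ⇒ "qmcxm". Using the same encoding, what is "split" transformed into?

Shifts by position in factory: pos 0: f→k (+5), pos 1: a→i (+8), pos 2: c→e (+2), pos 3: t→y (+5), pos 4: o→w (+8), pos 5: r→t (+2) — repeating every 3. The shifts repeat in a cycle of length 3: positions 0,1,… shift by +5, +8, +2, then the pattern repeats.
For split: s+5=x, p+8=x, l+2=n, i+5=n, t+8=b.

xxnnb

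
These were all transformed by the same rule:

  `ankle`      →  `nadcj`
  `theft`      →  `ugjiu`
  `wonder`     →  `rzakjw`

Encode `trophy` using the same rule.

Treating letters as 0–25, the rule is x ↦ 25x + 13 (mod 26).
Applying it to trophy: t(19)→25·19+13≡20=u; r(17)→25·17+13≡22=w; o(14)→25·14+13≡25=z; p(15)→25·15+13≡24=y; h(7)→25·7+13≡6=g; y(24)→25·24+13≡15=p (all mod 26).

uwzygp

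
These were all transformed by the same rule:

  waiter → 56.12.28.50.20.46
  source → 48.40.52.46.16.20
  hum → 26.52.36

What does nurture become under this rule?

38.52.46.50.52.46.20

Each letter becomes 2×(its alphabet position, a=1..z=26) + 10.
On nurture: n=14→38, u=21→52, r=18→46, t=20→50, u=21→52, r=18→46, e=5→20.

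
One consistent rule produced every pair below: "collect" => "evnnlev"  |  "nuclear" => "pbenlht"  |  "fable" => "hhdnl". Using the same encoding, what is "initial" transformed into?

pppvphn

The shift depends on letter class: consonant c→e is +2, but vowel o→v is +7. Vowels shift forward by 7 and consonants shift forward by 2.
On initial: i(vowel)+7=p, n(cons)+2=p, i(vowel)+7=p, t(cons)+2=v, i(vowel)+7=p, a(vowel)+7=h, l(cons)+2=n.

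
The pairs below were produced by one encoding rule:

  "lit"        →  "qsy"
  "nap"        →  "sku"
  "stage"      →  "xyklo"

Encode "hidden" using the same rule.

msiios

The shift depends on letter class: consonant l→q is +5, but vowel i→s is +10. Two shifts are in play — +10 for a/e/i/o/u, +5 for every other letter.
Applying it to hidden: h(cons)+5=m, i(vowel)+10=s, d(cons)+5=i, d(cons)+5=i, e(vowel)+10=o, n(cons)+5=s.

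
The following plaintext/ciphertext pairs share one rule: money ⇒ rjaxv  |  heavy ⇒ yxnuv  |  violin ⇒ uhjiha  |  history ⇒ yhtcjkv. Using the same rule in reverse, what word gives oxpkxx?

degree

m(12)→r(17) and o(14)→j(9) fit y≡9x+13 (mod 26); the inverse of 9 mod 26 is 3. This is an affine cipher: with a=0,…,z=25, each position x becomes (9x+13) mod 26.
Decoding oxpkxx: o(14)→3·(14−13)≡3=d; x(23)→3·(23−13)≡4=e; p(15)→3·(15−13)≡6=g; k(10)→3·(10−13)≡17=r; x(23)→3·(23−13)≡4=e; x(23)→3·(23−13)≡4=e (all mod 26).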